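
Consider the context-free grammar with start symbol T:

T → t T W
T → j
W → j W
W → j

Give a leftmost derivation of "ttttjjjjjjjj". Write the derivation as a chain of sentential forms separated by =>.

T => tTW   [T → t T W]
tTW => ttTWW   [T → t T W]
ttTWW => tttTWWW   [T → t T W]
tttTWWW => ttttTWWWW   [T → t T W]
ttttTWWWW => ttttjWWWW   [T → j]
ttttjWWWW => ttttjjWWWW   [W → j W]
ttttjjWWWW => ttttjjjWWWW   [W → j W]
ttttjjjWWWW => ttttjjjjWWW   [W → j]
ttttjjjjWWW => ttttjjjjjWWW   [W → j W]
ttttjjjjjWWW => ttttjjjjjjWW   [W → j]
ttttjjjjjjWW => ttttjjjjjjjW   [W → j]
ttttjjjjjjjW => ttttjjjjjjjj   [W → j]

T => tTW => ttTWW => tttTWWW => ttttTWWWW => ttttjWWWW => ttttjjWWWW => ttttjjjWWWW => ttttjjjjWWW => ttttjjjjjWWW => ttttjjjjjjWW => ttttjjjjjjjW => ttttjjjjjjjj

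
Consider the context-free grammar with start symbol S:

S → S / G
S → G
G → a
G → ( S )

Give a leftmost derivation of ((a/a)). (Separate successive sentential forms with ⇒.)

S ⇒ G ⇒ (S) ⇒ (G) ⇒ ((S)) ⇒ ((S/G)) ⇒ ((G/G)) ⇒ ((a/G)) ⇒ ((a/a))

S ⇒ G   [S → G]
G ⇒ (S)   [G → ( S )]
(S) ⇒ (G)   [S → G]
(G) ⇒ ((S))   [G → ( S )]
((S)) ⇒ ((S/G))   [S → S / G]
((S/G)) ⇒ ((G/G))   [S → G]
((G/G)) ⇒ ((a/G))   [G → a]
((a/G)) ⇒ ((a/a))   [G → a]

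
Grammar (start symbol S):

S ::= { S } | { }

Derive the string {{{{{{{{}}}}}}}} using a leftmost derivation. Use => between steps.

S => {S}   [S ::= { S }]
{S} => {{S}}   [S ::= { S }]
{{S}} => {{{S}}}   [S ::= { S }]
{{{S}}} => {{{{S}}}}   [S ::= { S }]
{{{{S}}}} => {{{{{S}}}}}   [S ::= { S }]
{{{{{S}}}}} => {{{{{{S}}}}}}   [S ::= { S }]
{{{{{{S}}}}}} => {{{{{{{S}}}}}}}   [S ::= { S }]
{{{{{{{S}}}}}}} => {{{{{{{{}}}}}}}}   [S ::= { }]

S => {S} => {{S}} => {{{S}}} => {{{{S}}}} => {{{{{S}}}}} => {{{{{{S}}}}}} => {{{{{{{S}}}}}}} => {{{{{{{{}}}}}}}}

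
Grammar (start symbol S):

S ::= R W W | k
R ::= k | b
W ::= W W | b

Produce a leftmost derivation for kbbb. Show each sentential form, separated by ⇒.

S⇒RWW⇒kWW⇒kWWW⇒kbWW⇒kbbW⇒kbbb

S ⇒ RWW   [S ::= R W W]
RWW ⇒ kWW   [R ::= k]
kWW ⇒ kWWW   [W ::= W W]
kWWW ⇒ kbWW   [W ::= b]
kbWW ⇒ kbbW   [W ::= b]
kbbW ⇒ kbbb   [W ::= b]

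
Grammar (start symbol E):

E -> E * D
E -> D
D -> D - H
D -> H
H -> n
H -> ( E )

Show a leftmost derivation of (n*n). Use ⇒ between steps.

E ⇒ D ⇒ H ⇒ (E) ⇒ (E*D) ⇒ (D*D) ⇒ (H*D) ⇒ (n*D) ⇒ (n*H) ⇒ (n*n)

E ⇒ D   [E -> D]
D ⇒ H   [D -> H]
H ⇒ (E)   [H -> ( E )]
(E) ⇒ (E*D)   [E -> E * D]
(E*D) ⇒ (D*D)   [E -> D]
(D*D) ⇒ (H*D)   [D -> H]
(H*D) ⇒ (n*D)   [H -> n]
(n*D) ⇒ (n*H)   [D -> H]
(n*H) ⇒ (n*n)   [H -> n]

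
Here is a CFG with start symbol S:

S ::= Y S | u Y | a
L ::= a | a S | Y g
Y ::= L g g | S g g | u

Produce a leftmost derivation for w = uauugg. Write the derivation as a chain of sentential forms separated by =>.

S => uY   [S ::= u Y]
uY => uLgg   [Y ::= L g g]
uLgg => uaSgg   [L ::= a S]
uaSgg => uauYgg   [S ::= u Y]
uauYgg => uauugg   [Y ::= u]

S => uY => uLgg => uaSgg => uauYgg => uauugg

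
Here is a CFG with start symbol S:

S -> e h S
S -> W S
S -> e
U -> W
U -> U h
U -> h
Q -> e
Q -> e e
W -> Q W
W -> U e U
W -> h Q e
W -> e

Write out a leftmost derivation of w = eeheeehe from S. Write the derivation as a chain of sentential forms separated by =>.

S => WS => QWS => eeWS => eehQeS => eeheeS => eeheeehS => eeheeehe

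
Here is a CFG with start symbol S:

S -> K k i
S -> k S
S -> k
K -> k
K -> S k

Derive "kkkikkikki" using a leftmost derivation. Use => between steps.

S => kS   [S -> k S]
kS => kKki   [S -> K k i]
kKki => kSkki   [K -> S k]
kSkki => kKkikki   [S -> K k i]
kKkikki => kSkkikki   [K -> S k]
kSkkikki => kKkikkikki   [S -> K k i]
kKkikkikki => kkkikkikki   [K -> k]

S => kS => kKki => kSkki => kKkikki => kSkkikki => kKkikkikki => kkkikkikki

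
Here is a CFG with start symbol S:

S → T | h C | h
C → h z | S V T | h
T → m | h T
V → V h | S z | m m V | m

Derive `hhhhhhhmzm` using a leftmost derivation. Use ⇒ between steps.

S⇒hC⇒hSVT⇒hhVT⇒hhSzT⇒hhTzT⇒hhhTzT⇒hhhhTzT⇒hhhhhTzT⇒hhhhhhTzT⇒hhhhhhhTzT⇒hhhhhhhmzT⇒hhhhhhhmzm

S ⇒ hC   [S → h C]
hC ⇒ hSVT   [C → S V T]
hSVT ⇒ hhVT   [S → h]
hhVT ⇒ hhSzT   [V → S z]
hhSzT ⇒ hhTzT   [S → T]
hhTzT ⇒ hhhTzT   [T → h T]
hhhTzT ⇒ hhhhTzT   [T → h T]
hhhhTzT ⇒ hhhhhTzT   [T → h T]
hhhhhTzT ⇒ hhhhhhTzT   [T → h T]
hhhhhhTzT ⇒ hhhhhhhTzT   [T → h T]
hhhhhhhTzT ⇒ hhhhhhhmzT   [T → m]
hhhhhhhmzT ⇒ hhhhhhhmzm   [T → m]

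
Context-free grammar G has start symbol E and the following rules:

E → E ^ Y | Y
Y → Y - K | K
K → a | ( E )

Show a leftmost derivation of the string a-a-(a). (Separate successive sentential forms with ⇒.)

E ⇒ Y ⇒ Y-K ⇒ Y-K-K ⇒ K-K-K ⇒ a-K-K ⇒ a-a-K ⇒ a-a-(E) ⇒ a-a-(Y) ⇒ a-a-(K) ⇒ a-a-(a)

E ⇒ Y   [E → Y]
Y ⇒ Y-K   [Y → Y - K]
Y-K ⇒ Y-K-K   [Y → Y - K]
Y-K-K ⇒ K-K-K   [Y → K]
K-K-K ⇒ a-K-K   [K → a]
a-K-K ⇒ a-a-K   [K → a]
a-a-K ⇒ a-a-(E)   [K → ( E )]
a-a-(E) ⇒ a-a-(Y)   [E → Y]
a-a-(Y) ⇒ a-a-(K)   [Y → K]
a-a-(K) ⇒ a-a-(a)   [K → a]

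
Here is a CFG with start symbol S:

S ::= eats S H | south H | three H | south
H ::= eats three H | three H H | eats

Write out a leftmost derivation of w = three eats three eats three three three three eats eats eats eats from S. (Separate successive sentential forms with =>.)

S => three H => three eats three H => three eats three eats three H => three eats three eats three three H H => three eats three eats three three three H H H => three eats three eats three three three three H H H H => three eats three eats three three three three eats H H H => three eats three eats three three three three eats eats H H => three eats three eats three three three three eats eats eats H => three eats three eats three three three three eats eats eats eats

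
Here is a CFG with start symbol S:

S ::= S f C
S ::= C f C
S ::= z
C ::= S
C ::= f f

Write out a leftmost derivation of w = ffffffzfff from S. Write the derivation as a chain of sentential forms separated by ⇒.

S ⇒ CfC ⇒ fffC ⇒ fffS ⇒ fffSfC ⇒ fffCfCfC ⇒ ffffffCfC ⇒ ffffffSfC ⇒ ffffffzfC ⇒ ffffffzfff

S ⇒ CfC   [S ::= C f C]
CfC ⇒ fffC   [C ::= f f]
fffC ⇒ fffS   [C ::= S]
fffS ⇒ fffSfC   [S ::= S f C]
fffSfC ⇒ fffCfCfC   [S ::= C f C]
fffCfCfC ⇒ ffffffCfC   [C ::= f f]
ffffffCfC ⇒ ffffffSfC   [C ::= S]
ffffffSfC ⇒ ffffffzfC   [S ::= z]
ffffffzfC ⇒ ffffffzfff   [C ::= f f]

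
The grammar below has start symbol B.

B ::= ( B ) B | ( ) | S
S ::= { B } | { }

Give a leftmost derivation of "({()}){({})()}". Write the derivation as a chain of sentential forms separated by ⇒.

B ⇒ (B)B ⇒ (S)B ⇒ ({B})B ⇒ ({()})B ⇒ ({()})S ⇒ ({()}){B} ⇒ ({()}){(B)B} ⇒ ({()}){(S)B} ⇒ ({()}){({})B} ⇒ ({()}){({})()}

B ⇒ (B)B   [B ::= ( B ) B]
(B)B ⇒ (S)B   [B ::= S]
(S)B ⇒ ({B})B   [S ::= { B }]
({B})B ⇒ ({()})B   [B ::= ( )]
({()})B ⇒ ({()})S   [B ::= S]
({()})S ⇒ ({()}){B}   [S ::= { B }]
({()}){B} ⇒ ({()}){(B)B}   [B ::= ( B ) B]
({()}){(B)B} ⇒ ({()}){(S)B}   [B ::= S]
({()}){(S)B} ⇒ ({()}){({})B}   [S ::= { }]
({()}){({})B} ⇒ ({()}){({})()}   [B ::= ( )]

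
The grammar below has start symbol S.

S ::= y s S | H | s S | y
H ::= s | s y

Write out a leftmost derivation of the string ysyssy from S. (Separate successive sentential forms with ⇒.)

S ⇒ ysS ⇒ ysysS ⇒ ysysH ⇒ ysyssy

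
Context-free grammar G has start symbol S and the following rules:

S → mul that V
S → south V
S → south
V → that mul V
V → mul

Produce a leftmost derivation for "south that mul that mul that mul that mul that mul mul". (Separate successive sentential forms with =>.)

S => south V => south that mul V => south that mul that mul V => south that mul that mul that mul V => south that mul that mul that mul that mul V => south that mul that mul that mul that mul that mul V => south that mul that mul that mul that mul that mul mul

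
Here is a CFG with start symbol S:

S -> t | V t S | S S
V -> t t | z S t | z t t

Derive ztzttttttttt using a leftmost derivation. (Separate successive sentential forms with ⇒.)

S ⇒ SS   [S -> S S]
SS ⇒ VtSS   [S -> V t S]
VtSS ⇒ zSttSS   [V -> z S t]
zSttSS ⇒ zSSttSS   [S -> S S]
zSSttSS ⇒ zSSSttSS   [S -> S S]
zSSSttSS ⇒ ztSSttSS   [S -> t]
ztSSttSS ⇒ ztVtSSttSS   [S -> V t S]
ztVtSSttSS ⇒ ztztttSSttSS   [V -> z t t]
ztztttSSttSS ⇒ ztzttttSttSS   [S -> t]
ztzttttSttSS ⇒ ztztttttttSS   [S -> t]
ztztttttttSS ⇒ ztzttttttttS   [S -> t]
ztzttttttttS ⇒ ztzttttttttt   [S -> t]

S ⇒ SS ⇒ VtSS ⇒ zSttSS ⇒ zSSttSS ⇒ zSSSttSS ⇒ ztSSttSS ⇒ ztVtSSttSS ⇒ ztztttSSttSS ⇒ ztzttttSttSS ⇒ ztztttttttSS ⇒ ztzttttttttS ⇒ ztzttttttttt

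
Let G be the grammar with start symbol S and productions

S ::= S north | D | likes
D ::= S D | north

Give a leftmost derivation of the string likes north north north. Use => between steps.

S => S north   [S ::= S north]
S north => D north   [S ::= D]
D north => S D north   [D ::= S D]
S D north => S north D north   [S ::= S north]
S north D north => likes north D north   [S ::= likes]
likes north D north => likes north north north   [D ::= north]

S => S north => D north => S D north => S north D north => likes north D north => likes north north north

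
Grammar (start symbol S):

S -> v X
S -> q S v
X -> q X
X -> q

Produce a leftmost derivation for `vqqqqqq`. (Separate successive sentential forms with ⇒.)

S ⇒ vX ⇒ vqX ⇒ vqqX ⇒ vqqqX ⇒ vqqqqX ⇒ vqqqqqX ⇒ vqqqqqq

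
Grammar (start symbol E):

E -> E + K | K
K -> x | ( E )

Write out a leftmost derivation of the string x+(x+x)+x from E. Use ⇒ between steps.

E ⇒ E+K ⇒ E+K+K ⇒ K+K+K ⇒ x+K+K ⇒ x+(E)+K ⇒ x+(E+K)+K ⇒ x+(K+K)+K ⇒ x+(x+K)+K ⇒ x+(x+x)+K ⇒ x+(x+x)+x

E ⇒ E+K   [E -> E + K]
E+K ⇒ E+K+K   [E -> E + K]
E+K+K ⇒ K+K+K   [E -> K]
K+K+K ⇒ x+K+K   [K -> x]
x+K+K ⇒ x+(E)+K   [K -> ( E )]
x+(E)+K ⇒ x+(E+K)+K   [E -> E + K]
x+(E+K)+K ⇒ x+(K+K)+K   [E -> K]
x+(K+K)+K ⇒ x+(x+K)+K   [K -> x]
x+(x+K)+K ⇒ x+(x+x)+K   [K -> x]
x+(x+x)+K ⇒ x+(x+x)+x   [K -> x]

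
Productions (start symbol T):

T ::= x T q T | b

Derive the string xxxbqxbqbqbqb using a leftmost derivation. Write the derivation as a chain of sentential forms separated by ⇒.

T⇒xTqT⇒xxTqTqT⇒xxxTqTqTqT⇒xxxbqTqTqT⇒xxxbqxTqTqTqT⇒xxxbqxbqTqTqT⇒xxxbqxbqbqTqT⇒xxxbqxbqbqbqT⇒xxxbqxbqbqbqb

T ⇒ xTqT   [T ::= x T q T]
xTqT ⇒ xxTqTqT   [T ::= x T q T]
xxTqTqT ⇒ xxxTqTqTqT   [T ::= x T q T]
xxxTqTqTqT ⇒ xxxbqTqTqT   [T ::= b]
xxxbqTqTqT ⇒ xxxbqxTqTqTqT   [T ::= x T q T]
xxxbqxTqTqTqT ⇒ xxxbqxbqTqTqT   [T ::= b]
xxxbqxbqTqTqT ⇒ xxxbqxbqbqTqT   [T ::= b]
xxxbqxbqbqTqT ⇒ xxxbqxbqbqbqT   [T ::= b]
xxxbqxbqbqbqT ⇒ xxxbqxbqbqbqb   [T ::= b]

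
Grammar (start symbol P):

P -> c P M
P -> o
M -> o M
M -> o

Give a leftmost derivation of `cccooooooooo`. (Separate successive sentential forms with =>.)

P => cPM => ccPMM => cccPMMM => cccoMMM => cccooMMM => cccoooMM => cccooooMM => cccoooooMM => cccooooooMM => cccoooooooM => cccooooooooM => cccooooooooo

P => cPM   [P -> c P M]
cPM => ccPMM   [P -> c P M]
ccPMM => cccPMMM   [P -> c P M]
cccPMMM => cccoMMM   [P -> o]
cccoMMM => cccooMMM   [M -> o M]
cccooMMM => cccoooMM   [M -> o]
cccoooMM => cccooooMM   [M -> o M]
cccooooMM => cccoooooMM   [M -> o M]
cccoooooMM => cccooooooMM   [M -> o M]
cccooooooMM => cccoooooooM   [M -> o]
cccoooooooM => cccooooooooM   [M -> o M]
cccooooooooM => cccooooooooo   [M -> o]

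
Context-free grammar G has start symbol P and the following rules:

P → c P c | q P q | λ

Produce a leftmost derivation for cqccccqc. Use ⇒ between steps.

P ⇒ cPc ⇒ cqPqc ⇒ cqcPcqc ⇒ cqccPccqc ⇒ cqccccqc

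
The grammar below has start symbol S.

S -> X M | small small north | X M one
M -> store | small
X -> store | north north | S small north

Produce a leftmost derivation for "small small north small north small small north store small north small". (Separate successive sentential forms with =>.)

S => X M   [S -> X M]
X M => S small north M   [X -> S small north]
S small north M => X M small north M   [S -> X M]
X M small north M => S small north M small north M   [X -> S small north]
S small north M small north M => X M small north M small north M   [S -> X M]
X M small north M small north M => S small north M small north M small north M   [X -> S small north]
S small north M small north M small north M => small small north small north M small north M small north M   [S -> small small north]
small small north small north M small north M small north M => small small north small north small small north M small north M   [M -> small]
small small north small north small small north M small north M => small small north small north small small north store small north M   [M -> store]
small small north small north small small north store small north M => small small north small north small small north store small north small   [M -> small]

S => X M => S small north M => X M small north M => S small north M small north M => X M small north M small north M => S small north M small north M small north M => small small north small north M small north M small north M => small small north small north small small north M small north M => small small north small north small small north store small north M => small small north small north small small north store small north small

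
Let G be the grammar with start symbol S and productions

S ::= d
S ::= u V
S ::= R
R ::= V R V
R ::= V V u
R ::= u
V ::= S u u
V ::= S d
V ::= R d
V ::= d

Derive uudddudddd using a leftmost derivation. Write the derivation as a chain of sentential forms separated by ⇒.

S ⇒ uV ⇒ uSd ⇒ uuVd ⇒ uuRdd ⇒ uuVRVdd ⇒ uuSdRVdd ⇒ uuddRVdd ⇒ uuddVRVVdd ⇒ uudddRVVdd ⇒ uuddduVVdd ⇒ uudddudVdd ⇒ uudddudddd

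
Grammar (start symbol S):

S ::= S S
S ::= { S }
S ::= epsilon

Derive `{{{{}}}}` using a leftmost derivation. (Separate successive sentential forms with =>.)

S => {S}   [S ::= { S }]
{S} => {{S}}   [S ::= { S }]
{{S}} => {{{S}}}   [S ::= { S }]
{{{S}}} => {{{{S}}}}   [S ::= { S }]
{{{{S}}}} => {{{{}}}}   [S ::= epsilon]

S => {S} => {{S}} => {{{S}}} => {{{{S}}}} => {{{{}}}}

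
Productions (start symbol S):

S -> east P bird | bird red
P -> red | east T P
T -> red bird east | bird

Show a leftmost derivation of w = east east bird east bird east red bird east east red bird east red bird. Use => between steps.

S => east P bird   [S -> east P bird]
east P bird => east east T P bird   [P -> east T P]
east east T P bird => east east bird P bird   [T -> bird]
east east bird P bird => east east bird east T P bird   [P -> east T P]
east east bird east T P bird => east east bird east bird P bird   [T -> bird]
east east bird east bird P bird => east east bird east bird east T P bird   [P -> east T P]
east east bird east bird east T P bird => east east bird east bird east red bird east P bird   [T -> red bird east]
east east bird east bird east red bird east P bird => east east bird east bird east red bird east east T P bird   [P -> east T P]
east east bird east bird east red bird east east T P bird => east east bird east bird east red bird east east red bird east P bird   [T -> red bird east]
east east bird east bird east red bird east east red bird east P bird => east east bird east bird east red bird east east red bird east red bird   [P -> red]

S => east P bird => east east T P bird => east east bird P bird => east east bird east T P bird => east east bird east bird P bird => east east bird east bird east T P bird => east east bird east bird east red bird east P bird => east east bird east bird east red bird east east T P bird => east east bird east bird east red bird east east red bird east P bird => east east bird east bird east red bird east east red bird east red bird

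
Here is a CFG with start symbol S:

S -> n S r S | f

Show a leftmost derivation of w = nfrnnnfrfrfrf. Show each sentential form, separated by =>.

S => nSrS => nfrS => nfrnSrS => nfrnnSrSrS => nfrnnnSrSrSrS => nfrnnnfrSrSrS => nfrnnnfrfrSrS => nfrnnnfrfrfrS => nfrnnnfrfrfrf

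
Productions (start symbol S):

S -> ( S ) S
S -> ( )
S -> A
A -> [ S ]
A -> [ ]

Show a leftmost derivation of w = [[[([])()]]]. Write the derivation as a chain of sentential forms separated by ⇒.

S ⇒ A ⇒ [S] ⇒ [A] ⇒ [[S]] ⇒ [[A]] ⇒ [[[S]]] ⇒ [[[(S)S]]] ⇒ [[[(A)S]]] ⇒ [[[([])S]]] ⇒ [[[([])()]]]

S ⇒ A   [S -> A]
A ⇒ [S]   [A -> [ S ]]
[S] ⇒ [A]   [S -> A]
[A] ⇒ [[S]]   [A -> [ S ]]
[[S]] ⇒ [[A]]   [S -> A]
[[A]] ⇒ [[[S]]]   [A -> [ S ]]
[[[S]]] ⇒ [[[(S)S]]]   [S -> ( S ) S]
[[[(S)S]]] ⇒ [[[(A)S]]]   [S -> A]
[[[(A)S]]] ⇒ [[[([])S]]]   [A -> [ ]]
[[[([])S]]] ⇒ [[[([])()]]]   [S -> ( )]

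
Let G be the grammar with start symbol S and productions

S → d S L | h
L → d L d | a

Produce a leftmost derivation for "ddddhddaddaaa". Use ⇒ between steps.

S ⇒ dSL ⇒ ddSLL ⇒ dddSLLL ⇒ ddddSLLLL ⇒ ddddhLLLL ⇒ ddddhdLdLLL ⇒ ddddhddLddLLL ⇒ ddddhddaddLLL ⇒ ddddhddaddaLL ⇒ ddddhddaddaaL ⇒ ddddhddaddaaa

S ⇒ dSL   [S → d S L]
dSL ⇒ ddSLL   [S → d S L]
ddSLL ⇒ dddSLLL   [S → d S L]
dddSLLL ⇒ ddddSLLLL   [S → d S L]
ddddSLLLL ⇒ ddddhLLLL   [S → h]
ddddhLLLL ⇒ ddddhdLdLLL   [L → d L d]
ddddhdLdLLL ⇒ ddddhddLddLLL   [L → d L d]
ddddhddLddLLL ⇒ ddddhddaddLLL   [L → a]
ddddhddaddLLL ⇒ ddddhddaddaLL   [L → a]
ddddhddaddaLL ⇒ ddddhddaddaaL   [L → a]
ddddhddaddaaL ⇒ ddddhddaddaaa   [L → a]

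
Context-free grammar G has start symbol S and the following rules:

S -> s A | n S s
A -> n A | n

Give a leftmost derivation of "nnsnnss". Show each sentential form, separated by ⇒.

S⇒nSs⇒nnSss⇒nnsAss⇒nnsnAss⇒nnsnnss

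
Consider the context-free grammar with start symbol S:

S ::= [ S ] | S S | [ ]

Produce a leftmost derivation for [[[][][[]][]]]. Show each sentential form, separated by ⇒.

S ⇒ [S]   [S ::= [ S ]]
[S] ⇒ [[S]]   [S ::= [ S ]]
[[S]] ⇒ [[SS]]   [S ::= S S]
[[SS]] ⇒ [[SSS]]   [S ::= S S]
[[SSS]] ⇒ [[[]SS]]   [S ::= [ ]]
[[[]SS]] ⇒ [[[][]S]]   [S ::= [ ]]
[[[][]S]] ⇒ [[[][]SS]]   [S ::= S S]
[[[][]SS]] ⇒ [[[][][S]S]]   [S ::= [ S ]]
[[[][][S]S]] ⇒ [[[][][[]]S]]   [S ::= [ ]]
[[[][][[]]S]] ⇒ [[[][][[]][]]]   [S ::= [ ]]

S⇒[S]⇒[[S]]⇒[[SS]]⇒[[SSS]]⇒[[[]SS]]⇒[[[][]S]]⇒[[[][]SS]]⇒[[[][][S]S]]⇒[[[][][[]]S]]⇒[[[][][[]][]]]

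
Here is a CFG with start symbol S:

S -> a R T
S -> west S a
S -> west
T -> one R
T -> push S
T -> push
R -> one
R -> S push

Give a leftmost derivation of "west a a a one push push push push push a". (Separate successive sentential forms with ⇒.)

S ⇒ west S a ⇒ west a R T a ⇒ west a S push T a ⇒ west a a R T push T a ⇒ west a a S push T push T a ⇒ west a a a R T push T push T a ⇒ west a a a one T push T push T a ⇒ west a a a one push push T push T a ⇒ west a a a one push push push push T a ⇒ west a a a one push push push push push a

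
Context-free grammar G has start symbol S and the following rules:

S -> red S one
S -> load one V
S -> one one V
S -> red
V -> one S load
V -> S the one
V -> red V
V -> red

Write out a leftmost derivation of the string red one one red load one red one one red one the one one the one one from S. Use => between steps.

S => red S one   [S -> red S one]
red S one => red one one V one   [S -> one one V]
red one one V one => red one one S the one one   [V -> S the one]
red one one S the one one => red one one red S one the one one   [S -> red S one]
red one one red S one the one one => red one one red load one V one the one one   [S -> load one V]
red one one red load one V one the one one => red one one red load one S the one one the one one   [V -> S the one]
red one one red load one S the one one the one one => red one one red load one red S one the one one the one one   [S -> red S one]
red one one red load one red S one the one one the one one => red one one red load one red one one V one the one one the one one   [S -> one one V]
red one one red load one red one one V one the one one the one one => red one one red load one red one one red one the one one the one one   [V -> red]

S => red S one => red one one V one => red one one S the one one => red one one red S one the one one => red one one red load one V one the one one => red one one red load one S the one one the one one => red one one red load one red S one the one one the one one => red one one red load one red one one V one the one one the one one => red one one red load one red one one red one the one one the one one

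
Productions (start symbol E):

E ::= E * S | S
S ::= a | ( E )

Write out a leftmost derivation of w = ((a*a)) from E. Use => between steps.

E=>S=>(E)=>(S)=>((E))=>((E*S))=>((S*S))=>((a*S))=>((a*a))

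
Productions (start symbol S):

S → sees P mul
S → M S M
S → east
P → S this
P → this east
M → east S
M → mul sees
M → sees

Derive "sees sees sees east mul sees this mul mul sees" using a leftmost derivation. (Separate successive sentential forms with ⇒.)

S ⇒ M S M   [S → M S M]
M S M ⇒ sees S M   [M → sees]
sees S M ⇒ sees sees P mul M   [S → sees P mul]
sees sees P mul M ⇒ sees sees S this mul M   [P → S this]
sees sees S this mul M ⇒ sees sees M S M this mul M   [S → M S M]
sees sees M S M this mul M ⇒ sees sees sees S M this mul M   [M → sees]
sees sees sees S M this mul M ⇒ sees sees sees east M this mul M   [S → east]
sees sees sees east M this mul M ⇒ sees sees sees east mul sees this mul M   [M → mul sees]
sees sees sees east mul sees this mul M ⇒ sees sees sees east mul sees this mul mul sees   [M → mul sees]

S ⇒ M S M ⇒ sees S M ⇒ sees sees P mul M ⇒ sees sees S this mul M ⇒ sees sees M S M this mul M ⇒ sees sees sees S M this mul M ⇒ sees sees sees east M this mul M ⇒ sees sees sees east mul sees this mul M ⇒ sees sees sees east mul sees this mul mul sees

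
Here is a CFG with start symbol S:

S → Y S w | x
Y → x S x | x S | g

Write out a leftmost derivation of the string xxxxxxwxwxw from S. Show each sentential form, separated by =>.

S => YSw => xSSw => xYSwSw => xxSSwSw => xxYSwSwSw => xxxSxSwSwSw => xxxxxSwSwSw => xxxxxxwSwSw => xxxxxxwxwSw => xxxxxxwxwxw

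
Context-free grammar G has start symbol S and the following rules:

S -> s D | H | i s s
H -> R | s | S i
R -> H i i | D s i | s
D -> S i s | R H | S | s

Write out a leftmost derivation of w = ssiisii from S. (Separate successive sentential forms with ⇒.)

S ⇒ sD   [S -> s D]
sD ⇒ sRH   [D -> R H]
sRH ⇒ sHiiH   [R -> H i i]
sHiiH ⇒ ssiiH   [H -> s]
ssiiH ⇒ ssiiR   [H -> R]
ssiiR ⇒ ssiiHii   [R -> H i i]
ssiiHii ⇒ ssiiRii   [H -> R]
ssiiRii ⇒ ssiisii   [R -> s]

S ⇒ sD ⇒ sRH ⇒ sHiiH ⇒ ssiiH ⇒ ssiiR ⇒ ssiiHii ⇒ ssiiRii ⇒ ssiisii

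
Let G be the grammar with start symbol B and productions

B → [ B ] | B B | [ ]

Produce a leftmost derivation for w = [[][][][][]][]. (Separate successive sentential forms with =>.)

B => BB => [B]B => [BB]B => [BBB]B => [BBBB]B => [BBBBB]B => [[]BBBB]B => [[][]BBB]B => [[][][]BB]B => [[][][][]B]B => [[][][][][]]B => [[][][][][]][]

B => BB   [B → B B]
BB => [B]B   [B → [ B ]]
[B]B => [BB]B   [B → B B]
[BB]B => [BBB]B   [B → B B]
[BBB]B => [BBBB]B   [B → B B]
[BBBB]B => [BBBBB]B   [B → B B]
[BBBBB]B => [[]BBBB]B   [B → [ ]]
[[]BBBB]B => [[][]BBB]B   [B → [ ]]
[[][]BBB]B => [[][][]BB]B   [B → [ ]]
[[][][]BB]B => [[][][][]B]B   [B → [ ]]
[[][][][]B]B => [[][][][][]]B   [B → [ ]]
[[][][][][]]B => [[][][][][]][]   [B → [ ]]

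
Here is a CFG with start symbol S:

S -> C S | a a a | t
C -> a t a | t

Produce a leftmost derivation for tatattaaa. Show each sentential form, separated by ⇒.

S ⇒ CS   [S -> C S]
CS ⇒ tS   [C -> t]
tS ⇒ tCS   [S -> C S]
tCS ⇒ tataS   [C -> a t a]
tataS ⇒ tataCS   [S -> C S]
tataCS ⇒ tatatS   [C -> t]
tatatS ⇒ tatatCS   [S -> C S]
tatatCS ⇒ tatattS   [C -> t]
tatattS ⇒ tatattaaa   [S -> a a a]

S ⇒ CS ⇒ tS ⇒ tCS ⇒ tataS ⇒ tataCS ⇒ tatatS ⇒ tatatCS ⇒ tatattS ⇒ tatattaaa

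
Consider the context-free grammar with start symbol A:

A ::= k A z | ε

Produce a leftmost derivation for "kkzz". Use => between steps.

A=>kAz=>kkAzz=>kkzz

A => kAz   [A ::= k A z]
kAz => kkAzz   [A ::= k A z]
kkAzz => kkzz   [A ::= ε]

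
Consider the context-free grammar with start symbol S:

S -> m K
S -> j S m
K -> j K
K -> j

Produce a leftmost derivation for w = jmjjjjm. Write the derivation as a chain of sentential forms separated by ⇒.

S ⇒ jSm   [S -> j S m]
jSm ⇒ jmKm   [S -> m K]
jmKm ⇒ jmjKm   [K -> j K]
jmjKm ⇒ jmjjKm   [K -> j K]
jmjjKm ⇒ jmjjjKm   [K -> j K]
jmjjjKm ⇒ jmjjjjm   [K -> j]

S⇒jSm⇒jmKm⇒jmjKm⇒jmjjKm⇒jmjjjKm⇒jmjjjjm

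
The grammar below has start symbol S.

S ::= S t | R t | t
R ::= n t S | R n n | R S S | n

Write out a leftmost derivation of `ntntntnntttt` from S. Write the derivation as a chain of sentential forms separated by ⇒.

S⇒St⇒Rtt⇒ntStt⇒ntSttt⇒ntRtttt⇒ntRnntttt⇒ntntSnntttt⇒ntntRtnntttt⇒ntntntnntttt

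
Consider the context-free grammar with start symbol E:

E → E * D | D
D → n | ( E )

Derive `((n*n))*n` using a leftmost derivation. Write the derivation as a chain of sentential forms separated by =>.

E => E*D => D*D => (E)*D => (D)*D => ((E))*D => ((E*D))*D => ((D*D))*D => ((n*D))*D => ((n*n))*D => ((n*n))*n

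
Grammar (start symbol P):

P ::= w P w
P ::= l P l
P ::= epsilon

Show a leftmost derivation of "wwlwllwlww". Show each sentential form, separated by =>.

P => wPw => wwPww => wwlPlww => wwlwPwlww => wwlwlPlwlww => wwlwllwlww

P => wPw   [P ::= w P w]
wPw => wwPww   [P ::= w P w]
wwPww => wwlPlww   [P ::= l P l]
wwlPlww => wwlwPwlww   [P ::= w P w]
wwlwPwlww => wwlwlPlwlww   [P ::= l P l]
wwlwlPlwlww => wwlwllwlww   [P ::= epsilon]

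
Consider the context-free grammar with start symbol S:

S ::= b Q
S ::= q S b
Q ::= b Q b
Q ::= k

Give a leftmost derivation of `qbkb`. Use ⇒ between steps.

S ⇒ qSb ⇒ qbQb ⇒ qbkb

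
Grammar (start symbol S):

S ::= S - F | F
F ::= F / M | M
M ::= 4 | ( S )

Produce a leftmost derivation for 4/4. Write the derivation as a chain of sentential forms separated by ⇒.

S⇒F⇒F/M⇒M/M⇒4/M⇒4/4

S ⇒ F   [S ::= F]
F ⇒ F/M   [F ::= F / M]
F/M ⇒ M/M   [F ::= M]
M/M ⇒ 4/M   [M ::= 4]
4/M ⇒ 4/4   [M ::= 4]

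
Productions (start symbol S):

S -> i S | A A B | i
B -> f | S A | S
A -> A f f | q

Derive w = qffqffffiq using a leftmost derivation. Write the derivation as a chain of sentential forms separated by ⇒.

S ⇒ AAB   [S -> A A B]
AAB ⇒ AffAB   [A -> A f f]
AffAB ⇒ qffAB   [A -> q]
qffAB ⇒ qffAffB   [A -> A f f]
qffAffB ⇒ qffAffffB   [A -> A f f]
qffAffffB ⇒ qffqffffB   [A -> q]
qffqffffB ⇒ qffqffffSA   [B -> S A]
qffqffffSA ⇒ qffqffffiA   [S -> i]
qffqffffiA ⇒ qffqffffiq   [A -> q]

S ⇒ AAB ⇒ AffAB ⇒ qffAB ⇒ qffAffB ⇒ qffAffffB ⇒ qffqffffB ⇒ qffqffffSA ⇒ qffqffffiA ⇒ qffqffffiq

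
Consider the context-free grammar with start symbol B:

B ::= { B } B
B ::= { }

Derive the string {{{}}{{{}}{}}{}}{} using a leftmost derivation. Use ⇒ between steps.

B⇒{B}B⇒{{B}B}B⇒{{{}}B}B⇒{{{}}{B}B}B⇒{{{}}{{B}B}B}B⇒{{{}}{{{}}B}B}B⇒{{{}}{{{}}{}}B}B⇒{{{}}{{{}}{}}{}}B⇒{{{}}{{{}}{}}{}}{}

B ⇒ {B}B   [B ::= { B } B]
{B}B ⇒ {{B}B}B   [B ::= { B } B]
{{B}B}B ⇒ {{{}}B}B   [B ::= { }]
{{{}}B}B ⇒ {{{}}{B}B}B   [B ::= { B } B]
{{{}}{B}B}B ⇒ {{{}}{{B}B}B}B   [B ::= { B } B]
{{{}}{{B}B}B}B ⇒ {{{}}{{{}}B}B}B   [B ::= { }]
{{{}}{{{}}B}B}B ⇒ {{{}}{{{}}{}}B}B   [B ::= { }]
{{{}}{{{}}{}}B}B ⇒ {{{}}{{{}}{}}{}}B   [B ::= { }]
{{{}}{{{}}{}}{}}B ⇒ {{{}}{{{}}{}}{}}{}   [B ::= { }]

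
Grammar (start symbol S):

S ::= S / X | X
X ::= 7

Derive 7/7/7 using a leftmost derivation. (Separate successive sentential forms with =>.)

S => S/X => S/X/X => X/X/X => 7/X/X => 7/7/X => 7/7/7

S => S/X   [S ::= S / X]
S/X => S/X/X   [S ::= S / X]
S/X/X => X/X/X   [S ::= X]
X/X/X => 7/X/X   [X ::= 7]
7/X/X => 7/7/X   [X ::= 7]
7/7/X => 7/7/7   [X ::= 7]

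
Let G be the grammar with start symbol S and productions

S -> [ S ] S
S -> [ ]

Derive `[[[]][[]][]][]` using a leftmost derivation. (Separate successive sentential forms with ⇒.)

S ⇒ [S]S   [S -> [ S ] S]
[S]S ⇒ [[S]S]S   [S -> [ S ] S]
[[S]S]S ⇒ [[[]]S]S   [S -> [ ]]
[[[]]S]S ⇒ [[[]][S]S]S   [S -> [ S ] S]
[[[]][S]S]S ⇒ [[[]][[]]S]S   [S -> [ ]]
[[[]][[]]S]S ⇒ [[[]][[]][]]S   [S -> [ ]]
[[[]][[]][]]S ⇒ [[[]][[]][]][]   [S -> [ ]]

S⇒[S]S⇒[[S]S]S⇒[[[]]S]S⇒[[[]][S]S]S⇒[[[]][[]]S]S⇒[[[]][[]][]]S⇒[[[]][[]][]][]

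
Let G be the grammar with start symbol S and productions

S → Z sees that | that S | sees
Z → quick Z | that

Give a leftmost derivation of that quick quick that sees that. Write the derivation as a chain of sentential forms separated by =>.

S => that S => that Z sees that => that quick Z sees that => that quick quick Z sees that => that quick quick that sees that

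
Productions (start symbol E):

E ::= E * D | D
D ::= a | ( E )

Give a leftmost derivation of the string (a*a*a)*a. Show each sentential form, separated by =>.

E=>E*D=>D*D=>(E)*D=>(E*D)*D=>(E*D*D)*D=>(D*D*D)*D=>(a*D*D)*D=>(a*a*D)*D=>(a*a*a)*D=>(a*a*a)*a

E => E*D   [E ::= E * D]
E*D => D*D   [E ::= D]
D*D => (E)*D   [D ::= ( E )]
(E)*D => (E*D)*D   [E ::= E * D]
(E*D)*D => (E*D*D)*D   [E ::= E * D]
(E*D*D)*D => (D*D*D)*D   [E ::= D]
(D*D*D)*D => (a*D*D)*D   [D ::= a]
(a*D*D)*D => (a*a*D)*D   [D ::= a]
(a*a*D)*D => (a*a*a)*D   [D ::= a]
(a*a*a)*D => (a*a*a)*a   [D ::= a]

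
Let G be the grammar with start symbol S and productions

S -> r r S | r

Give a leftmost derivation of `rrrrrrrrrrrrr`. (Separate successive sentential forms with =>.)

S => rrS   [S -> r r S]
rrS => rrrrS   [S -> r r S]
rrrrS => rrrrrrS   [S -> r r S]
rrrrrrS => rrrrrrrrS   [S -> r r S]
rrrrrrrrS => rrrrrrrrrrS   [S -> r r S]
rrrrrrrrrrS => rrrrrrrrrrrrS   [S -> r r S]
rrrrrrrrrrrrS => rrrrrrrrrrrrr   [S -> r]

S => rrS => rrrrS => rrrrrrS => rrrrrrrrS => rrrrrrrrrrS => rrrrrrrrrrrrS => rrrrrrrrrrrrr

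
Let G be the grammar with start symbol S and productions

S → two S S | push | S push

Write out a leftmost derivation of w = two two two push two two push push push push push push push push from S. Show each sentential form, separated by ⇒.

S ⇒ two S S ⇒ two two S S S ⇒ two two S push S S ⇒ two two two S S push S S ⇒ two two two push S push S S ⇒ two two two push two S S push S S ⇒ two two two push two two S S S push S S ⇒ two two two push two two push S S push S S ⇒ two two two push two two push S push S push S S ⇒ two two two push two two push S push push S push S S ⇒ two two two push two two push push push push S push S S ⇒ two two two push two two push push push push push push S S ⇒ two two two push two two push push push push push push push S ⇒ two two two push two two push push push push push push push push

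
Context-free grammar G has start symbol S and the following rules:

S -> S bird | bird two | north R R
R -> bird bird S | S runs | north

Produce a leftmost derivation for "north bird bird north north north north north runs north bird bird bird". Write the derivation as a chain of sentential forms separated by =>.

S => S bird => S bird bird => S bird bird bird => north R R bird bird bird => north bird bird S R bird bird bird => north bird bird north R R R bird bird bird => north bird bird north north R R bird bird bird => north bird bird north north S runs R bird bird bird => north bird bird north north north R R runs R bird bird bird => north bird bird north north north north R runs R bird bird bird => north bird bird north north north north north runs R bird bird bird => north bird bird north north north north north runs north bird bird bird

S => S bird   [S -> S bird]
S bird => S bird bird   [S -> S bird]
S bird bird => S bird bird bird   [S -> S bird]
S bird bird bird => north R R bird bird bird   [S -> north R R]
north R R bird bird bird => north bird bird S R bird bird bird   [R -> bird bird S]
north bird bird S R bird bird bird => north bird bird north R R R bird bird bird   [S -> north R R]
north bird bird north R R R bird bird bird => north bird bird north north R R bird bird bird   [R -> north]
north bird bird north north R R bird bird bird => north bird bird north north S runs R bird bird bird   [R -> S runs]
north bird bird north north S runs R bird bird bird => north bird bird north north north R R runs R bird bird bird   [S -> north R R]
north bird bird north north north R R runs R bird bird bird => north bird bird north north north north R runs R bird bird bird   [R -> north]
north bird bird north north north north R runs R bird bird bird => north bird bird north north north north north runs R bird bird bird   [R -> north]
north bird bird north north north north north runs R bird bird bird => north bird bird north north north north north runs north bird bird bird   [R -> north]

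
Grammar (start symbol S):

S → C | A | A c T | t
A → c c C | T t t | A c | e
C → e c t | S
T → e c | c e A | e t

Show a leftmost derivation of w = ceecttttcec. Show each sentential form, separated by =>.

S => AcT   [S → A c T]
AcT => TttcT   [A → T t t]
TttcT => ceAttcT   [T → c e A]
ceAttcT => ceTttttcT   [A → T t t]
ceTttttcT => ceecttttcT   [T → e c]
ceecttttcT => ceecttttcec   [T → e c]

S => AcT => TttcT => ceAttcT => ceTttttcT => ceecttttcT => ceecttttcec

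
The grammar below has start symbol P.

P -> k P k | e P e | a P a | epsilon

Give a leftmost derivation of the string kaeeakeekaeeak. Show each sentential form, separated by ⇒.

P ⇒ kPk   [P -> k P k]
kPk ⇒ kaPak   [P -> a P a]
kaPak ⇒ kaePeak   [P -> e P e]
kaePeak ⇒ kaeePeeak   [P -> e P e]
kaeePeeak ⇒ kaeeaPaeeak   [P -> a P a]
kaeeaPaeeak ⇒ kaeeakPkaeeak   [P -> k P k]
kaeeakPkaeeak ⇒ kaeeakePekaeeak   [P -> e P e]
kaeeakePekaeeak ⇒ kaeeakeekaeeak   [P -> epsilon]

P ⇒ kPk ⇒ kaPak ⇒ kaePeak ⇒ kaeePeeak ⇒ kaeeaPaeeak ⇒ kaeeakPkaeeak ⇒ kaeeakePekaeeak ⇒ kaeeakeekaeeak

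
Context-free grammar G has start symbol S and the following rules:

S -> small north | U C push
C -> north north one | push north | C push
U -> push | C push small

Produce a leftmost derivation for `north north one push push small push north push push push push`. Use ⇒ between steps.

S ⇒ U C push ⇒ C push small C push ⇒ C push push small C push ⇒ north north one push push small C push ⇒ north north one push push small C push push ⇒ north north one push push small C push push push ⇒ north north one push push small C push push push push ⇒ north north one push push small push north push push push push

S ⇒ U C push   [S -> U C push]
U C push ⇒ C push small C push   [U -> C push small]
C push small C push ⇒ C push push small C push   [C -> C push]
C push push small C push ⇒ north north one push push small C push   [C -> north north one]
north north one push push small C push ⇒ north north one push push small C push push   [C -> C push]
north north one push push small C push push ⇒ north north one push push small C push push push   [C -> C push]
north north one push push small C push push push ⇒ north north one push push small C push push push push   [C -> C push]
north north one push push small C push push push push ⇒ north north one push push small push north push push push push   [C -> push north]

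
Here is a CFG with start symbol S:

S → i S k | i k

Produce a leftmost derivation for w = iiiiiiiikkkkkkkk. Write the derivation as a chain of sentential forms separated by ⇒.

S ⇒ iSk ⇒ iiSkk ⇒ iiiSkkk ⇒ iiiiSkkkk ⇒ iiiiiSkkkkk ⇒ iiiiiiSkkkkkk ⇒ iiiiiiiSkkkkkkk ⇒ iiiiiiiikkkkkkkk

S ⇒ iSk   [S → i S k]
iSk ⇒ iiSkk   [S → i S k]
iiSkk ⇒ iiiSkkk   [S → i S k]
iiiSkkk ⇒ iiiiSkkkk   [S → i S k]
iiiiSkkkk ⇒ iiiiiSkkkkk   [S → i S k]
iiiiiSkkkkk ⇒ iiiiiiSkkkkkk   [S → i S k]
iiiiiiSkkkkkk ⇒ iiiiiiiSkkkkkkk   [S → i S k]
iiiiiiiSkkkkkkk ⇒ iiiiiiiikkkkkkkk   [S → i k]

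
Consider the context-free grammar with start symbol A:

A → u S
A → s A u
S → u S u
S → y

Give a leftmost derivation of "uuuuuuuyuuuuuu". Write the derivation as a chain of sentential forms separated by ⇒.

A ⇒ uS   [A → u S]
uS ⇒ uuSu   [S → u S u]
uuSu ⇒ uuuSuu   [S → u S u]
uuuSuu ⇒ uuuuSuuu   [S → u S u]
uuuuSuuu ⇒ uuuuuSuuuu   [S → u S u]
uuuuuSuuuu ⇒ uuuuuuSuuuuu   [S → u S u]
uuuuuuSuuuuu ⇒ uuuuuuuSuuuuuu   [S → u S u]
uuuuuuuSuuuuuu ⇒ uuuuuuuyuuuuuu   [S → y]

A ⇒ uS ⇒ uuSu ⇒ uuuSuu ⇒ uuuuSuuu ⇒ uuuuuSuuuu ⇒ uuuuuuSuuuuu ⇒ uuuuuuuSuuuuuu ⇒ uuuuuuuyuuuuuu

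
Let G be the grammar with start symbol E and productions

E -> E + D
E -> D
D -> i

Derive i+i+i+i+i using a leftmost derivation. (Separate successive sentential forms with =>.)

E => E+D => E+D+D => E+D+D+D => E+D+D+D+D => D+D+D+D+D => i+D+D+D+D => i+i+D+D+D => i+i+i+D+D => i+i+i+i+D => i+i+i+i+i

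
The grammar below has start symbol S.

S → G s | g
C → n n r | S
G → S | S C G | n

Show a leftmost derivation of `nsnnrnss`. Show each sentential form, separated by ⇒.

S⇒Gs⇒SCGs⇒GsCGs⇒nsCGs⇒nsnnrGs⇒nsnnrSs⇒nsnnrGss⇒nsnnrnss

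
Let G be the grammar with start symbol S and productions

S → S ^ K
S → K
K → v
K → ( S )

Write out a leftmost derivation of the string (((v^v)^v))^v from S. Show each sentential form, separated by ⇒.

S ⇒ S^K   [S → S ^ K]
S^K ⇒ K^K   [S → K]
K^K ⇒ (S)^K   [K → ( S )]
(S)^K ⇒ (K)^K   [S → K]
(K)^K ⇒ ((S))^K   [K → ( S )]
((S))^K ⇒ ((S^K))^K   [S → S ^ K]
((S^K))^K ⇒ ((K^K))^K   [S → K]
((K^K))^K ⇒ (((S)^K))^K   [K → ( S )]
(((S)^K))^K ⇒ (((S^K)^K))^K   [S → S ^ K]
(((S^K)^K))^K ⇒ (((K^K)^K))^K   [S → K]
(((K^K)^K))^K ⇒ (((v^K)^K))^K   [K → v]
(((v^K)^K))^K ⇒ (((v^v)^K))^K   [K → v]
(((v^v)^K))^K ⇒ (((v^v)^v))^K   [K → v]
(((v^v)^v))^K ⇒ (((v^v)^v))^v   [K → v]

S⇒S^K⇒K^K⇒(S)^K⇒(K)^K⇒((S))^K⇒((S^K))^K⇒((K^K))^K⇒(((S)^K))^K⇒(((S^K)^K))^K⇒(((K^K)^K))^K⇒(((v^K)^K))^K⇒(((v^v)^K))^K⇒(((v^v)^v))^K⇒(((v^v)^v))^v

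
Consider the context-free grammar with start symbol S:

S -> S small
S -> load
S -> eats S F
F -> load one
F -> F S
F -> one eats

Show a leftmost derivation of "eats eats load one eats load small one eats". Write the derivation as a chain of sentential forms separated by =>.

S => eats S F => eats eats S F F => eats eats load F F => eats eats load F S F => eats eats load one eats S F => eats eats load one eats S small F => eats eats load one eats load small F => eats eats load one eats load small one eats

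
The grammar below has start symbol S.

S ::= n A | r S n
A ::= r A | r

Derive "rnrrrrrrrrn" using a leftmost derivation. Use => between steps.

S => rSn => rnAn => rnrAn => rnrrAn => rnrrrAn => rnrrrrAn => rnrrrrrAn => rnrrrrrrAn => rnrrrrrrrAn => rnrrrrrrrrn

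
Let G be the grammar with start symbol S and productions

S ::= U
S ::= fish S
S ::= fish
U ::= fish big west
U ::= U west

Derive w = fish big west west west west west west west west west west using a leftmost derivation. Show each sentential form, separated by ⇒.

S ⇒ U   [S ::= U]
U ⇒ U west   [U ::= U west]
U west ⇒ U west west   [U ::= U west]
U west west ⇒ U west west west   [U ::= U west]
U west west west ⇒ U west west west west   [U ::= U west]
U west west west west ⇒ U west west west west west   [U ::= U west]
U west west west west west ⇒ U west west west west west west   [U ::= U west]
U west west west west west west ⇒ U west west west west west west west   [U ::= U west]
U west west west west west west west ⇒ U west west west west west west west west   [U ::= U west]
U west west west west west west west west ⇒ U west west west west west west west west west   [U ::= U west]
U west west west west west west west west west ⇒ fish big west west west west west west west west west west   [U ::= fish big west]

S ⇒ U ⇒ U west ⇒ U west west ⇒ U west west west ⇒ U west west west west ⇒ U west west west west west ⇒ U west west west west west west ⇒ U west west west west west west west ⇒ U west west west west west west west west ⇒ U west west west west west west west west west ⇒ fish big west west west west west west west west west west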